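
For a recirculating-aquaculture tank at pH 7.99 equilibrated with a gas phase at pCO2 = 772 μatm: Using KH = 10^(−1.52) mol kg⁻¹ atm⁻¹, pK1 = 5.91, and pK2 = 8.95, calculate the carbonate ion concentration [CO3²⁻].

[CO2*] = KH · pCO2 = 10^(−1.52) × 772×10^-6 = 2.331×10^-5 mol/kg
α₀ = 1/(1 + K1/[H⁺] + K1K2/[H⁺]²) = 1/(1 + 10^+2.08 + 10^+1.12) = 0.007440
DIC = [CO2*]/α₀ = 2.331×10^-5 / 0.007440 = 3.134 mmol/kg
[CO3²⁻] = α₂·DIC; α₂ = 0.09808, so [CO3²⁻] = 0.09808 × 3.134 = 0.307 mmol/kg

[CO3²⁻] = 0.307 mmol/kg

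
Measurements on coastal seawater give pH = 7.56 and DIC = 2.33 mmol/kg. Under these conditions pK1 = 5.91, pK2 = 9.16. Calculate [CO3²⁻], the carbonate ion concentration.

[CO3²⁻] = 0.0559 mmol/kg

α₂ = 1 / (1 + [H⁺]/K2 + [H⁺]²/(K1K2)) = 1 / (1 + 10^+1.60 + 10^-0.05)
   = 1 / (1 + 39.811 + 0.89125) = 1/41.702 = 0.02398
[CO3²⁻] = α₂ × DIC = 0.02398 × 2.33 = 0.0559 mmol/kg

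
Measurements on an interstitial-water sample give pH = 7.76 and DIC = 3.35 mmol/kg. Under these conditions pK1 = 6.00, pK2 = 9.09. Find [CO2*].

[CO2*] = 0.0547 mmol/kg

α₀ = 1 / (1 + K1/[H⁺] + K1K2/[H⁺]²) = 1 / (1 + 10^+1.76 + 10^+0.43)
   = 1 / (1 + 57.544 + 2.6915) = 1/61.236 = 0.01633
[CO2*] = α₀ × DIC = 0.01633 × 3.35 = 0.0547 mmol/kg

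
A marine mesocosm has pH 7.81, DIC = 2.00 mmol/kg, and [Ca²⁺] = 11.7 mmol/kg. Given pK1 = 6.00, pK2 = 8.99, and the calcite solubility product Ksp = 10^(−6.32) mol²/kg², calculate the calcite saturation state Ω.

α₂ = 1 / (1 + [H⁺]/K2 + [H⁺]²/(K1K2)) = 1 / (1 + 10^+1.18 + 10^-0.63)
   = 1 / (1 + 15.136 + 0.23442) = 1/16.370 = 0.06109
[CO3²⁻] = α₂ × DIC = 0.06109 × 2.00 = 0.1222 mmol/kg
Ksp = 10^(−6.32) = 4.786×10^-7
Ω = [Ca²⁺][CO3²⁻]/Ksp = (11.7×10^-3)(1.222×10^-4) / 4.786×10^-7 = 2.99

Ω = 2.99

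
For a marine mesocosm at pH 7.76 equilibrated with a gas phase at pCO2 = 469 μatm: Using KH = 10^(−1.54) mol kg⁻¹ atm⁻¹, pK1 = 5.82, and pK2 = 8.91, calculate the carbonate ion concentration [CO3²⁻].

[CO3²⁻] = 0.0834 mmol/kg

[CO2*] = KH · pCO2 = 10^(−1.54) × 469×10^-6 = 1.353×10^-5 mol/kg
α₀ = 1/(1 + K1/[H⁺] + K1K2/[H⁺]²) = 1/(1 + 10^+1.94 + 10^+0.79) = 0.01061
DIC = [CO2*]/α₀ = 1.353×10^-5 / 0.01061 = 1.275 mmol/kg
[CO3²⁻] = α₂·DIC; α₂ = 0.06541, so [CO3²⁻] = 0.06541 × 1.275 = 0.0834 mmol/kg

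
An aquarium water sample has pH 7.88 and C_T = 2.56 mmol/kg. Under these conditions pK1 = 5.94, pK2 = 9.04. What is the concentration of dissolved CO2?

α₀ = 1 / (1 + K1/[H⁺] + K1K2/[H⁺]²) = 1 / (1 + 10^+1.94 + 10^+0.78)
   = 1 / (1 + 87.096 + 6.0256) = 1/94.122 = 0.01062
[CO2*] = α₀ × DIC = 0.01062 × 2.56 = 0.0272 mmol/kg

[CO2*] = 0.0272 mmol/kg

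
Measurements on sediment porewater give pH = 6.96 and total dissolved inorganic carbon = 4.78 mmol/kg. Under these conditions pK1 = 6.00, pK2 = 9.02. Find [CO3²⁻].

α₂ = 1 / (1 + [H⁺]/K2 + [H⁺]²/(K1K2)) = 1 / (1 + 10^+2.06 + 10^+1.10)
   = 1 / (1 + 114.82 + 12.589) = 1/128.40 = 0.007788
[CO3²⁻] = α₂ × DIC = 0.007788 × 4.78 = 0.0372 mmol/kg

[CO3²⁻] = 0.0372 mmol/kg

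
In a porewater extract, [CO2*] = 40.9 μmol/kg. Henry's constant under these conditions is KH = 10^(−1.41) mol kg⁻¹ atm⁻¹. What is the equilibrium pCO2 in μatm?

KH = 10^(−1.41) = 3.890×10^-2 mol kg⁻¹ atm⁻¹
pCO2 = [CO2*]/KH = 40.9×10^-6 / 3.890×10^-2 = 1.05×10^-3 atm = 1050 μatm

pCO2 = 1050 μatm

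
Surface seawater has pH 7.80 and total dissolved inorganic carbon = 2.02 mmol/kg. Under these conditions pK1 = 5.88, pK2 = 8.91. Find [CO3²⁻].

[CO3²⁻] = 0.144 mmol/kg

α₂ = 1 / (1 + [H⁺]/K2 + [H⁺]²/(K1K2)) = 1 / (1 + 10^+1.11 + 10^-0.81)
   = 1 / (1 + 12.882 + 0.15488) = 1/14.037 = 0.07124
[CO3²⁻] = α₂ × DIC = 0.07124 × 2.02 = 0.144 mmol/kg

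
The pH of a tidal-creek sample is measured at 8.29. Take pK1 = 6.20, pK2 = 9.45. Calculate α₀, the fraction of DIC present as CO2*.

α₀ = 0.00754

α₀ = 1 / (1 + K1/[H⁺] + K1K2/[H⁺]²) = 1 / (1 + 10^+2.09 + 10^+0.93)
   = 1 / (1 + 123.03 + 8.5114) = 1/132.54 = 0.007545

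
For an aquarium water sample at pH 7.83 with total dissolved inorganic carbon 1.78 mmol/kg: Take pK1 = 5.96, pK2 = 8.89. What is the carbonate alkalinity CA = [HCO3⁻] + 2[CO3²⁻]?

CA = 1.90 mmol/kg

CA = [HCO3⁻] + 2[CO3²⁻] = (α₁ + 2α₂)·DIC
At pH 7.83: [H⁺]/K1 = 10^-1.87 = 0.013490, K2/[H⁺] = 10^-1.06 = 0.087096
α₁ = 1/(1 + 0.013490 + 0.087096) = 1/1.1006 = 0.9086; α₂ = α₁·K2/[H⁺] = 0.07914
α₁ + 2α₂ = 1.0669
CA = 1.0669 × 1.78 = 1.90 mmol/kg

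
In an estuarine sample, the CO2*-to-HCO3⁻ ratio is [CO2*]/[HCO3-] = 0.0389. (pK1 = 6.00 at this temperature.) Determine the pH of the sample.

From K1 = [H⁺][HCO3-]/[CO2*]:  pH = pK1 − log₁₀([CO2*]/[HCO3-])
log₁₀(0.0389) = -1.410
pH = 6.00 − (-1.410) = 7.41

pH = 7.41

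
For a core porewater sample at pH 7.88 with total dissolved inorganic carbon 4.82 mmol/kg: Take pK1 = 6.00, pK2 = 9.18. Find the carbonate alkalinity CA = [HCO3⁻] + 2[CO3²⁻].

CA = [HCO3⁻] + 2[CO3²⁻] = (α₁ + 2α₂)·DIC
At pH 7.88: [H⁺]/K1 = 10^-1.88 = 0.013183, K2/[H⁺] = 10^-1.30 = 0.050119
α₁ = 1/(1 + 0.013183 + 0.050119) = 1/1.0633 = 0.9405; α₂ = α₁·K2/[H⁺] = 0.04714
α₁ + 2α₂ = 1.0347
CA = 1.0347 × 4.82 = 4.99 mmol/kg

CA = 4.99 mmol/kg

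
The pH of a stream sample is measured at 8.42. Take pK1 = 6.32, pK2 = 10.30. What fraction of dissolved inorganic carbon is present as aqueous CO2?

α₀ = 0.00778

α₀ = 1 / (1 + K1/[H⁺] + K1K2/[H⁺]²) = 1 / (1 + 10^+2.10 + 10^+0.22)
   = 1 / (1 + 125.89 + 1.6596) = 1/128.55 = 0.007779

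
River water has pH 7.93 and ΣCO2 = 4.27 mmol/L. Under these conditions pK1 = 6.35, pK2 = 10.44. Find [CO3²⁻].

[CO3²⁻] = 12.8 μmol/L

α₂ = 1 / (1 + [H⁺]/K2 + [H⁺]²/(K1K2)) = 1 / (1 + 10^+2.51 + 10^+0.93)
   = 1 / (1 + 323.59 + 8.5114) = 1/333.11 = 0.003002
[CO3²⁻] = α₂ × DIC = 0.003002 × 4.27 = 0.0128 mmol/L = 12.8 μmol/L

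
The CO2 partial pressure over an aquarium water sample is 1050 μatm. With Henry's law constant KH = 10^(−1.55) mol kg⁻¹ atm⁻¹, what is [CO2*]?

[CO2*] = 29.6 μmol/kg

KH = 10^(−1.55) = 2.818×10^-2 mol kg⁻¹ atm⁻¹
[CO2*] = KH · pCO2 = 2.818×10^-2 × 1050×10^-6 atm = 2.96×10^-5 mol/kg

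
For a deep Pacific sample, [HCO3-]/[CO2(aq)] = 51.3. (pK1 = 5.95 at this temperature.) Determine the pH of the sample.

From K1 = [H⁺][HCO3-]/[CO2(aq)]:  pH = pK1 + log₁₀([HCO3-]/[CO2(aq)])
log₁₀(51.3) = +1.710
pH = 5.95 + (+1.710) = 7.66

pH = 7.66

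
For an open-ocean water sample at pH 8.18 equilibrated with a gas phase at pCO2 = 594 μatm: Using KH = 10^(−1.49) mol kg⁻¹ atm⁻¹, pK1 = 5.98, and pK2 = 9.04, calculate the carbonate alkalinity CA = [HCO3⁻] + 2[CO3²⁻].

[CO2*] = KH · pCO2 = 10^(−1.49) × 594×10^-6 = 1.922×10^-5 mol/kg
α₀ = 1/(1 + K1/[H⁺] + K1K2/[H⁺]²) = 1/(1 + 10^+2.20 + 10^+1.34) = 0.005514
DIC = [CO2*]/α₀ = 1.922×10^-5 / 0.005514 = 3.486 mmol/kg
CA = (α₁ + 2α₂)·DIC = (0.8739 + 2×0.1206) × 3.486 = 3.89 mmol/kg

CA = 3.89 mmol/kg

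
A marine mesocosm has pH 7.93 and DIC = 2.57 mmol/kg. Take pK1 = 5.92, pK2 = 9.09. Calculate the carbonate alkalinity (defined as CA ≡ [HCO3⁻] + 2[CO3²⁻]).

CA = 2.71 mmol/kg

CA = [HCO3⁻] + 2[CO3²⁻] = (α₁ + 2α₂)·DIC
At pH 7.93: [H⁺]/K1 = 10^-2.01 = 0.0097724, K2/[H⁺] = 10^-1.16 = 0.069183
α₁ = 1/(1 + 0.0097724 + 0.069183) = 1/1.0790 = 0.9268; α₂ = α₁·K2/[H⁺] = 0.06412
α₁ + 2α₂ = 1.0551
CA = 1.0551 × 2.57 = 2.71 mmol/kg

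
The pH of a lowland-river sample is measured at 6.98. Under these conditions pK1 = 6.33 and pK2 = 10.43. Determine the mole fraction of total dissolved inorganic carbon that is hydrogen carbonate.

α₁ = 0.817

α₁ = 1 / (1 + [H⁺]/K1 + K2/[H⁺]) = 1 / (1 + 10^-0.65 + 10^-3.45)
   = 1 / (1 + 0.22387 + 0.00035481) = 1/1.2242 = 0.8168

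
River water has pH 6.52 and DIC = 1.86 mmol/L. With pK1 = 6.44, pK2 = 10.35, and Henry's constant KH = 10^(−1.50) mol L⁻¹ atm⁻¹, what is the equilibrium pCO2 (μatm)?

α₀ = 1 / (1 + K1/[H⁺] + K1K2/[H⁺]²) = 1 / (1 + 10^+0.08 + 10^-3.75)
   = 1 / (1 + 1.2023 + 0.00017783) = 1/2.2024 = 0.4540
[CO2*] = α₀ × DIC = 0.4540 × 1.86 = 0.8445 mmol/L
pCO2 = [CO2*]/KH = 8.445×10^-4 / 3.162×10^-2 = 2.67×10^4 μatm

pCO2 = 2.67×10^4 μatm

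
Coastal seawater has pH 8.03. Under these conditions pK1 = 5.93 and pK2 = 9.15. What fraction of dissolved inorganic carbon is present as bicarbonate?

α₁ = 1 / (1 + [H⁺]/K1 + K2/[H⁺]) = 1 / (1 + 10^-2.10 + 10^-1.12)
   = 1 / (1 + 0.0079433 + 0.075858) = 1/1.0838 = 0.9227

α₁ = 0.923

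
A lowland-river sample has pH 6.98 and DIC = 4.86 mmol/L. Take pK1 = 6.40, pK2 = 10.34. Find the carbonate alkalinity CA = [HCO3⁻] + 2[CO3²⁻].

CA = [HCO3⁻] + 2[CO3²⁻] = (α₁ + 2α₂)·DIC
At pH 6.98: [H⁺]/K1 = 10^-0.58 = 0.26303, K2/[H⁺] = 10^-3.36 = 0.00043652
α₁ = 1/(1 + 0.26303 + 0.00043652) = 1/1.2635 = 0.7915; α₂ = α₁·K2/[H⁺] = 0.0003455
α₁ + 2α₂ = 0.7922
CA = 0.7922 × 4.86 = 3.85 mmol/L

CA = 3.85 mmol/L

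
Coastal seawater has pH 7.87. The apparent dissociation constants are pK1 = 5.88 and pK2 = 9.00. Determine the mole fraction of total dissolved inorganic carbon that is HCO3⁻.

α₁ = 0.922

α₁ = 1 / (1 + [H⁺]/K1 + K2/[H⁺]) = 1 / (1 + 10^-1.99 + 10^-1.13)
   = 1 / (1 + 0.010233 + 0.074131) = 1/1.0844 = 0.9222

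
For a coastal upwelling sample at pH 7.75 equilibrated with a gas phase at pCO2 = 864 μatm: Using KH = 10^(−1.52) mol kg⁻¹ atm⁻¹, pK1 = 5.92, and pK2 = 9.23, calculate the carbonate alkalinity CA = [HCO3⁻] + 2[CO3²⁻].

[CO2*] = KH · pCO2 = 10^(−1.52) × 864×10^-6 = 2.609×10^-5 mol/kg
α₀ = 1/(1 + K1/[H⁺] + K1K2/[H⁺]²) = 1/(1 + 10^+1.83 + 10^+0.35) = 0.01411
DIC = [CO2*]/α₀ = 2.609×10^-5 / 0.01411 = 1.849 mmol/kg
CA = (α₁ + 2α₂)·DIC = (0.9543 + 2×0.03160) × 1.849 = 1.88 mmol/kg

CA = 1.88 mmol/kg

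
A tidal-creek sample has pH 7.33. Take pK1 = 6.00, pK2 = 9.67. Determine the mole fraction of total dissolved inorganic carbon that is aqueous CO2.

α₀ = 0.0445

α₀ = 1 / (1 + K1/[H⁺] + K1K2/[H⁺]²) = 1 / (1 + 10^+1.33 + 10^-1.01)
   = 1 / (1 + 21.380 + 0.097724) = 1/22.477 = 0.04449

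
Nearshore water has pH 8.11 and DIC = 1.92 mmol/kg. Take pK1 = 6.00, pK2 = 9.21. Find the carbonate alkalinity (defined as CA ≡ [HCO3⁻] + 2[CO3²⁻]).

CA = 2.05 mmol/kg

CA = [HCO3⁻] + 2[CO3²⁻] = (α₁ + 2α₂)·DIC
At pH 8.11: [H⁺]/K1 = 10^-2.11 = 0.0077625, K2/[H⁺] = 10^-1.10 = 0.079433
α₁ = 1/(1 + 0.0077625 + 0.079433) = 1/1.0872 = 0.9198; α₂ = α₁·K2/[H⁺] = 0.07306
α₁ + 2α₂ = 1.0659
CA = 1.0659 × 1.92 = 2.05 mmol/kg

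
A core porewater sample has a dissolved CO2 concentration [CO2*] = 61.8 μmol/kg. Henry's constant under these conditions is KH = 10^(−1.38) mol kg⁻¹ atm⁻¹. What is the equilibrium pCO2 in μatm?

pCO2 = 1480 μatm

KH = 10^(−1.38) = 4.169×10^-2 mol kg⁻¹ atm⁻¹
pCO2 = [CO2*]/KH = 61.8×10^-6 / 4.169×10^-2 = 1.48×10^-3 atm = 1480 μatm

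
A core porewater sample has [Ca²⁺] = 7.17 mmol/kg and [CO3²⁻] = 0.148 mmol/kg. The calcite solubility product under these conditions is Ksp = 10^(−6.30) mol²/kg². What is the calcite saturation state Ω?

Ω = 2.12

Ksp = 10^(−6.30) = 5.012×10^-7
Ω = [Ca²⁺][CO3²⁻]/Ksp = (7.17×10^-3)(0.148×10^-3) / 5.012×10^-7 = 2.12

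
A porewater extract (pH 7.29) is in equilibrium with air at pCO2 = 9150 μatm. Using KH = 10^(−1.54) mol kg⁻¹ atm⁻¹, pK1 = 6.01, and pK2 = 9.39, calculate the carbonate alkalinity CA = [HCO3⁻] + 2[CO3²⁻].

CA = 5.11 mmol/kg

[CO2*] = KH · pCO2 = 10^(−1.54) × 9150×10^-6 = 2.639×10^-4 mol/kg
α₀ = 1/(1 + K1/[H⁺] + K1K2/[H⁺]²) = 1/(1 + 10^+1.28 + 10^-0.82) = 0.04949
DIC = [CO2*]/α₀ = 2.639×10^-4 / 0.04949 = 5.332 mmol/kg
CA = (α₁ + 2α₂)·DIC = (0.9430 + 2×0.007491) × 5.332 = 5.11 mmol/kg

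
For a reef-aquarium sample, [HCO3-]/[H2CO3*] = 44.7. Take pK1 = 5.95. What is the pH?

From K1 = [H⁺][HCO3-]/[H2CO3*]:  pH = pK1 + log₁₀([HCO3-]/[H2CO3*])
log₁₀(44.7) = +1.650
pH = 5.95 + (+1.650) = 7.60

pH = 7.60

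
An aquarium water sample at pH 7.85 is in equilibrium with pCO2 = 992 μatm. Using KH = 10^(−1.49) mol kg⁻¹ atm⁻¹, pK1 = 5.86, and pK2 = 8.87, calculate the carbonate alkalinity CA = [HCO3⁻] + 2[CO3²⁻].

[CO2*] = KH · pCO2 = 10^(−1.49) × 992×10^-6 = 3.210×10^-5 mol/kg
α₀ = 1/(1 + K1/[H⁺] + K1K2/[H⁺]²) = 1/(1 + 10^+1.99 + 10^+0.97) = 0.009254
DIC = [CO2*]/α₀ = 3.210×10^-5 / 0.009254 = 3.469 mmol/kg
CA = (α₁ + 2α₂)·DIC = (0.9044 + 2×0.08637) × 3.469 = 3.74 mmol/kg

CA = 3.74 mmol/kg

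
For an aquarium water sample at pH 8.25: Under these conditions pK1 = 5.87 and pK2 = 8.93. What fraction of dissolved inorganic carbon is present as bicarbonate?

α₁ = 0.824

α₁ = 1 / (1 + [H⁺]/K1 + K2/[H⁺]) = 1 / (1 + 10^-2.38 + 10^-0.68)
   = 1 / (1 + 0.0041687 + 0.20893) = 1/1.2131 = 0.8243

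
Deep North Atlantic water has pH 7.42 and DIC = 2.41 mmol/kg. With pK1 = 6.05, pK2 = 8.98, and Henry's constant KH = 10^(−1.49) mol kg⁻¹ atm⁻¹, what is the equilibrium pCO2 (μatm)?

pCO2 = 2970 μatm

α₀ = 1 / (1 + K1/[H⁺] + K1K2/[H⁺]²) = 1 / (1 + 10^+1.37 + 10^-0.19)
   = 1 / (1 + 23.442 + 0.64565) = 1/25.088 = 0.03986
[CO2*] = α₀ × DIC = 0.03986 × 2.41 = 0.09606 mmol/kg
pCO2 = [CO2*]/KH = 9.606×10^-5 / 3.236×10^-2 = 2970 μatm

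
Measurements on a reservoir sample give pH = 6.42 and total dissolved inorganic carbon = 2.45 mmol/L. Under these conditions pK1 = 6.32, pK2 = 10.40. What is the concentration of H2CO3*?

[CO2*] = 1.08 mmol/L

α₀ = 1 / (1 + K1/[H⁺] + K1K2/[H⁺]²) = 1 / (1 + 10^+0.10 + 10^-3.88)
   = 1 / (1 + 1.2589 + 0.00013183) = 1/2.2591 = 0.4427
[CO2*] = α₀ × DIC = 0.4427 × 2.45 = 1.08 mmol/L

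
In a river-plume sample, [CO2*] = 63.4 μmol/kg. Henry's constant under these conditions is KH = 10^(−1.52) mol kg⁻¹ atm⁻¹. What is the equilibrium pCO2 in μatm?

KH = 10^(−1.52) = 3.020×10^-2 mol kg⁻¹ atm⁻¹
pCO2 = [CO2*]/KH = 63.4×10^-6 / 3.020×10^-2 = 2.10×10^-3 atm = 2100 μatm

pCO2 = 2100 μatm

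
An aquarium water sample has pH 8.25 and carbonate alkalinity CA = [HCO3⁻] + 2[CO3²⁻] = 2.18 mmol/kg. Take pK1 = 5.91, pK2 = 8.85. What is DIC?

DIC = 1.82 mmol/kg

CA = [HCO3⁻] + 2[CO3²⁻] = (α₁ + 2α₂)·DIC
At pH 8.25: [H⁺]/K1 = 10^-2.34 = 0.0045709, K2/[H⁺] = 10^-0.60 = 0.25119
α₁ = 1/(1 + 0.0045709 + 0.25119) = 1/1.2558 = 0.7963; α₂ = α₁·K2/[H⁺] = 0.2000
α₁ + 2α₂ = 1.1964
DIC = CA / (α₁ + 2α₂) = 2.18 / 1.1964 = 1.82 mmol/kg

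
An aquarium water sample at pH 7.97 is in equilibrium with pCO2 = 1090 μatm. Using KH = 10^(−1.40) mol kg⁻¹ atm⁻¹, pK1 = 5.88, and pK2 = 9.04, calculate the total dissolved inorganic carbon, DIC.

[CO2*] = KH · pCO2 = 10^(−1.40) × 1090×10^-6 = 4.339×10^-5 mol/kg
α₀ = 1/(1 + K1/[H⁺] + K1K2/[H⁺]²) = 1/(1 + 10^+2.09 + 10^+1.02) = 0.007435
DIC = [CO2*]/α₀ = 4.339×10^-5 / 0.007435 = 5.84 mmol/kg

DIC = 5.84 mmol/kg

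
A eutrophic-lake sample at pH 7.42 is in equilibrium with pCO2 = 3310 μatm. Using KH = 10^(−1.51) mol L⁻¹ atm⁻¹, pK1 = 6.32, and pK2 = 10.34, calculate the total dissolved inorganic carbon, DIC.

[CO2*] = KH · pCO2 = 10^(−1.51) × 3310×10^-6 = 1.023×10^-4 mol/L
α₀ = 1/(1 + K1/[H⁺] + K1K2/[H⁺]²) = 1/(1 + 10^+1.10 + 10^-1.82) = 0.07351
DIC = [CO2*]/α₀ = 1.023×10^-4 / 0.07351 = 1.39 mmol/L

DIC = 1.39 mmol/L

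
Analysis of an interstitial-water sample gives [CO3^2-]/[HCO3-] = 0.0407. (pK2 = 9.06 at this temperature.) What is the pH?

From K2 = [H⁺][CO3^2-]/[HCO3-]:  pH = pK2 + log₁₀([CO3^2-]/[HCO3-])
log₁₀(0.0407) = -1.390
pH = 9.06 + (-1.390) = 7.67

pH = 7.67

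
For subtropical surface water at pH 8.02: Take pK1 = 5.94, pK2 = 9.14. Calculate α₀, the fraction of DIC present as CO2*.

α₀ = 1 / (1 + K1/[H⁺] + K1K2/[H⁺]²) = 1 / (1 + 10^+2.08 + 10^+0.96)
   = 1 / (1 + 120.23 + 9.1201) = 1/130.35 = 0.007672

α₀ = 0.00767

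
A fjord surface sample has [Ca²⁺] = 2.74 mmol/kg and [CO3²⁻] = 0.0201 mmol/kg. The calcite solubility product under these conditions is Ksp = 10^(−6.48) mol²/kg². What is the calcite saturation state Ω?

Ksp = 10^(−6.48) = 3.311×10^-7
Ω = [Ca²⁺][CO3²⁻]/Ksp = (2.74×10^-3)(0.0201×10^-3) / 3.311×10^-7 = 0.166

Ω = 0.166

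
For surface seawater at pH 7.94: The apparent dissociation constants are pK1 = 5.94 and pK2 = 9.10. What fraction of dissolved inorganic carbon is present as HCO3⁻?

α₁ = 1 / (1 + [H⁺]/K1 + K2/[H⁺]) = 1 / (1 + 10^-2.00 + 10^-1.16)
   = 1 / (1 + 0.010000 + 0.069183) = 1/1.0792 = 0.9266

α₁ = 0.927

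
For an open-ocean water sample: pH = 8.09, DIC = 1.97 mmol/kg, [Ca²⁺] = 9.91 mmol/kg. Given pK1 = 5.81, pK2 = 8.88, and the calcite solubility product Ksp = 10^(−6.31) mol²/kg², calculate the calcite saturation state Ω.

α₂ = 1 / (1 + [H⁺]/K2 + [H⁺]²/(K1K2)) = 1 / (1 + 10^+0.79 + 10^-1.49)
   = 1 / (1 + 6.1660 + 0.032359) = 1/7.1983 = 0.1389
[CO3²⁻] = α₂ × DIC = 0.1389 × 1.97 = 0.2737 mmol/kg
Ksp = 10^(−6.31) = 4.898×10^-7
Ω = [Ca²⁺][CO3²⁻]/Ksp = (9.91×10^-3)(2.737×10^-4) / 4.898×10^-7 = 5.54

Ω = 5.54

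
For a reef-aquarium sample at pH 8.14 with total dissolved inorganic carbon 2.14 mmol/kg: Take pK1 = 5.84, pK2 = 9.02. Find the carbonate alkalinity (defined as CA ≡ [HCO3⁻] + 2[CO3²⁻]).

CA = 2.38 mmol/kg

CA = [HCO3⁻] + 2[CO3²⁻] = (α₁ + 2α₂)·DIC
At pH 8.14: [H⁺]/K1 = 10^-2.30 = 0.0050119, K2/[H⁺] = 10^-0.88 = 0.13183
α₁ = 1/(1 + 0.0050119 + 0.13183) = 1/1.1368 = 0.8796; α₂ = α₁·K2/[H⁺] = 0.1160
α₁ + 2α₂ = 1.1115
CA = 1.1115 × 2.14 = 2.38 mmol/kg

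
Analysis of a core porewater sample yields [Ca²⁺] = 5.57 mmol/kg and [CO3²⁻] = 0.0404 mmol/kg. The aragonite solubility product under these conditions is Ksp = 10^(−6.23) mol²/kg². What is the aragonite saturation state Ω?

Ω = 0.382

Ksp = 10^(−6.23) = 5.888×10^-7
Ω = [Ca²⁺][CO3²⁻]/Ksp = (5.57×10^-3)(0.0404×10^-3) / 5.888×10^-7 = 0.382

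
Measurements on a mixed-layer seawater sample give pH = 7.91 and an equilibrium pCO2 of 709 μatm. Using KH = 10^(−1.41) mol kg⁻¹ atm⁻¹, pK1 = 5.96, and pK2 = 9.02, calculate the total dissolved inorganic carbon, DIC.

[CO2*] = KH · pCO2 = 10^(−1.41) × 709×10^-6 = 2.758×10^-5 mol/kg
α₀ = 1/(1 + K1/[H⁺] + K1K2/[H⁺]²) = 1/(1 + 10^+1.95 + 10^+0.84) = 0.01030
DIC = [CO2*]/α₀ = 2.758×10^-5 / 0.01030 = 2.68 mmol/kg

DIC = 2.68 mmol/kg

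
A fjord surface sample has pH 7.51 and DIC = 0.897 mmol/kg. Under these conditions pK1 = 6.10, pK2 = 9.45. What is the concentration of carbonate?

α₂ = 1 / (1 + [H⁺]/K2 + [H⁺]²/(K1K2)) = 1 / (1 + 10^+1.94 + 10^+0.53)
   = 1 / (1 + 87.096 + 3.3884) = 1/91.485 = 0.01093
[CO3²⁻] = α₂ × DIC = 0.01093 × 0.897 = 0.00980 mmol/kg = 9.80 μmol/kg

[CO3²⁻] = 9.80 μmol/kg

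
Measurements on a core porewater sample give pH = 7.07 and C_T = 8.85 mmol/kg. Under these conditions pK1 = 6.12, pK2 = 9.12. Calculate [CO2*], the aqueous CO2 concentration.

[CO2*] = 0.886 mmol/kg

α₀ = 1 / (1 + K1/[H⁺] + K1K2/[H⁺]²) = 1 / (1 + 10^+0.95 + 10^-1.10)
   = 1 / (1 + 8.9125 + 0.079433) = 1/9.9919 = 0.1001
[CO2*] = α₀ × DIC = 0.1001 × 8.85 = 0.886 mmol/kg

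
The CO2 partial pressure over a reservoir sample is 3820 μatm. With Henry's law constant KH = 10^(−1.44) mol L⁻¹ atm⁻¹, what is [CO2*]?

KH = 10^(−1.44) = 3.631×10^-2 mol L⁻¹ atm⁻¹
[CO2*] = KH · pCO2 = 3.631×10^-2 × 3820×10^-6 atm = 1.39×10^-4 mol/L

[CO2*] = 139 μmol/L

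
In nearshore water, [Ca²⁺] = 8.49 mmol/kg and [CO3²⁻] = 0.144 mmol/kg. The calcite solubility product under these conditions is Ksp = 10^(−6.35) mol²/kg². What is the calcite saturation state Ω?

Ksp = 10^(−6.35) = 4.467×10^-7
Ω = [Ca²⁺][CO3²⁻]/Ksp = (8.49×10^-3)(0.144×10^-3) / 4.467×10^-7 = 2.74

Ω = 2.74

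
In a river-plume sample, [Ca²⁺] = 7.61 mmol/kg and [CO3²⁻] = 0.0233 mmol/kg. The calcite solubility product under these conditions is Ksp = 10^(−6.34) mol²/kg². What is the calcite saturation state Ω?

Ω = 0.388

Ksp = 10^(−6.34) = 4.571×10^-7
Ω = [Ca²⁺][CO3²⁻]/Ksp = (7.61×10^-3)(0.0233×10^-3) / 4.571×10^-7 = 0.388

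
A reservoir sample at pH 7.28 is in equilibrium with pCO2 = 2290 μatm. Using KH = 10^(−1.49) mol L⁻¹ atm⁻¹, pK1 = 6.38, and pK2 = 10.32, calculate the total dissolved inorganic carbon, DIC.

DIC = 0.663 mmol/L

[CO2*] = KH · pCO2 = 10^(−1.49) × 2290×10^-6 = 7.410×10^-5 mol/L
α₀ = 1/(1 + K1/[H⁺] + K1K2/[H⁺]²) = 1/(1 + 10^+0.90 + 10^-2.14) = 0.1117
DIC = [CO2*]/α₀ = 7.410×10^-5 / 0.1117 = 0.663 mmol/L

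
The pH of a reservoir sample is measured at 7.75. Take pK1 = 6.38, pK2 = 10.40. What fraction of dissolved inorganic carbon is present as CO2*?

α₀ = 1 / (1 + K1/[H⁺] + K1K2/[H⁺]²) = 1 / (1 + 10^+1.37 + 10^-1.28)
   = 1 / (1 + 23.442 + 0.052481) = 1/24.495 = 0.04083

α₀ = 0.0408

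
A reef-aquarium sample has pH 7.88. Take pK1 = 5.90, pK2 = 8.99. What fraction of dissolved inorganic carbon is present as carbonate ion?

α₂ = 1 / (1 + [H⁺]/K2 + [H⁺]²/(K1K2)) = 1 / (1 + 10^+1.11 + 10^-0.87)
   = 1 / (1 + 12.882 + 0.13490) = 1/14.017 = 0.07134

α₂ = 0.0713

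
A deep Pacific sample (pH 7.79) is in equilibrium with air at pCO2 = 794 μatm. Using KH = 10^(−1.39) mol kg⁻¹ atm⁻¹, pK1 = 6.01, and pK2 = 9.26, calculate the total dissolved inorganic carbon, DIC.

[CO2*] = KH · pCO2 = 10^(−1.39) × 794×10^-6 = 3.235×10^-5 mol/kg
α₀ = 1/(1 + K1/[H⁺] + K1K2/[H⁺]²) = 1/(1 + 10^+1.78 + 10^+0.31) = 0.01580
DIC = [CO2*]/α₀ = 3.235×10^-5 / 0.01580 = 2.05 mmol/kg

DIC = 2.05 mmol/kg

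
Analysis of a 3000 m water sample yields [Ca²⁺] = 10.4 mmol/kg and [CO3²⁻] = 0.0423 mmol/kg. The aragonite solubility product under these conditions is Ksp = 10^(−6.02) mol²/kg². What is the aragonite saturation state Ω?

Ksp = 10^(−6.02) = 9.550×10^-7
Ω = [Ca²⁺][CO3²⁻]/Ksp = (10.4×10^-3)(0.0423×10^-3) / 9.550×10^-7 = 0.461

Ω = 0.461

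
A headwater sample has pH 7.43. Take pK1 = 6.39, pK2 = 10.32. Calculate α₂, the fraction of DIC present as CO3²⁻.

α₂ = 1 / (1 + [H⁺]/K2 + [H⁺]²/(K1K2)) = 1 / (1 + 10^+2.89 + 10^+1.85)
   = 1 / (1 + 776.25 + 70.795) = 1/848.04 = 0.001179

α₂ = 0.00118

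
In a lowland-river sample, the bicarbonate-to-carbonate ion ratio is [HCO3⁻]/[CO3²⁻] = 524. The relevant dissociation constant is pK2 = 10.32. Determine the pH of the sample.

From K2 = [H⁺][CO3²⁻]/[HCO3⁻]:  pH = pK2 − log₁₀([HCO3⁻]/[CO3²⁻])
log₁₀(524) = +2.719
pH = 10.32 − (+2.719) = 7.60

pH = 7.60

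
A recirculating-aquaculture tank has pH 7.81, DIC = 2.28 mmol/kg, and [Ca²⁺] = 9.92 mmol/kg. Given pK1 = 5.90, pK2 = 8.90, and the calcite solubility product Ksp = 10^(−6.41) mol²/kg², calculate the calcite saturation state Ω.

Ω = 4.32

α₂ = 1 / (1 + [H⁺]/K2 + [H⁺]²/(K1K2)) = 1 / (1 + 10^+1.09 + 10^-0.82)
   = 1 / (1 + 12.303 + 0.15136) = 1/13.454 = 0.07433
[CO3²⁻] = α₂ × DIC = 0.07433 × 2.28 = 0.1695 mmol/kg
Ksp = 10^(−6.41) = 3.890×10^-7
Ω = [Ca²⁺][CO3²⁻]/Ksp = (9.92×10^-3)(1.695×10^-4) / 3.890×10^-7 = 4.32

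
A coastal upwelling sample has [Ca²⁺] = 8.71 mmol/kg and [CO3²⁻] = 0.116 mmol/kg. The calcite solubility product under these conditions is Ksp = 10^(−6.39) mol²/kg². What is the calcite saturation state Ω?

Ksp = 10^(−6.39) = 4.074×10^-7
Ω = [Ca²⁺][CO3²⁻]/Ksp = (8.71×10^-3)(0.116×10^-3) / 4.074×10^-7 = 2.48

Ω = 2.48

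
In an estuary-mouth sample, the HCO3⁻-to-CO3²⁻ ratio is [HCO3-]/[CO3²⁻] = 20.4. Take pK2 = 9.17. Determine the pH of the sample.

pH = 7.86

From K2 = [H⁺][CO3²⁻]/[HCO3-]:  pH = pK2 − log₁₀([HCO3-]/[CO3²⁻])
log₁₀(20.4) = +1.310
pH = 9.17 − (+1.310) = 7.86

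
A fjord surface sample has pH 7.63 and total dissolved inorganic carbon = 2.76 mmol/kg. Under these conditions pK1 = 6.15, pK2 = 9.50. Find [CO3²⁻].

[CO3²⁻] = 0.0356 mmol/kg

α₂ = 1 / (1 + [H⁺]/K2 + [H⁺]²/(K1K2)) = 1 / (1 + 10^+1.87 + 10^+0.39)
   = 1 / (1 + 74.131 + 2.4547) = 1/77.586 = 0.01289
[CO3²⁻] = α₂ × DIC = 0.01289 × 2.76 = 0.0356 mmol/kg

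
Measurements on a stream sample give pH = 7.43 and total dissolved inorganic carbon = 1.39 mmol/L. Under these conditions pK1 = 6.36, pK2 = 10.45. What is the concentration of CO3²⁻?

[CO3²⁻] = 1.22 μmol/L

α₂ = 1 / (1 + [H⁺]/K2 + [H⁺]²/(K1K2)) = 1 / (1 + 10^+3.02 + 10^+1.95)
   = 1 / (1 + 1047.1 + 89.125) = 1/1137.3 = 0.0008793
[CO3²⁻] = α₂ × DIC = 0.0008793 × 1.39 = 0.00122 mmol/L = 1.22 μmol/L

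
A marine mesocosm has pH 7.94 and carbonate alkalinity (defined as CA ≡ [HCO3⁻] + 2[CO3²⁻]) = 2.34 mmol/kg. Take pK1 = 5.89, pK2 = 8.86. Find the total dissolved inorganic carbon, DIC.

DIC = 2.13 mmol/kg

CA = [HCO3⁻] + 2[CO3²⁻] = (α₁ + 2α₂)·DIC
At pH 7.94: [H⁺]/K1 = 10^-2.05 = 0.0089125, K2/[H⁺] = 10^-0.92 = 0.12023
α₁ = 1/(1 + 0.0089125 + 0.12023) = 1/1.1291 = 0.8856; α₂ = α₁·K2/[H⁺] = 0.1065
α₁ + 2α₂ = 1.0986
DIC = CA / (α₁ + 2α₂) = 2.34 / 1.0986 = 2.13 mmol/kg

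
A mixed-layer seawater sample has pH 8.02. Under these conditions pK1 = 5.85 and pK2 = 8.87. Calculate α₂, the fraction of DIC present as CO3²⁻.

α₂ = 0.123

α₂ = 1 / (1 + [H⁺]/K2 + [H⁺]²/(K1K2)) = 1 / (1 + 10^+0.85 + 10^-1.32)
   = 1 / (1 + 7.0795 + 0.047863) = 1/8.1273 = 0.1230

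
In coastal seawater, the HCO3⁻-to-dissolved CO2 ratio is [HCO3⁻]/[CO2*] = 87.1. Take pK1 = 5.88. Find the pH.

pH = 7.82

From K1 = [H⁺][HCO3⁻]/[CO2*]:  pH = pK1 + log₁₀([HCO3⁻]/[CO2*])
log₁₀(87.1) = +1.940
pH = 5.88 + (+1.940) = 7.82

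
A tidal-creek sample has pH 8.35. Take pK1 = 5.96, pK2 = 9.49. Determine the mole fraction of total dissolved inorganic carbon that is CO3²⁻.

α₂ = 0.0673

α₂ = 1 / (1 + [H⁺]/K2 + [H⁺]²/(K1K2)) = 1 / (1 + 10^+1.14 + 10^-1.25)
   = 1 / (1 + 13.804 + 0.056234) = 1/14.860 = 0.06729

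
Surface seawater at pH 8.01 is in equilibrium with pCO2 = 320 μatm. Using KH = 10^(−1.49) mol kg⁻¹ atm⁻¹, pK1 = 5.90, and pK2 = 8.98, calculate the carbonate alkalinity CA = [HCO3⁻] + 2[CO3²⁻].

CA = 1.62 mmol/kg

[CO2*] = KH · pCO2 = 10^(−1.49) × 320×10^-6 = 1.035×10^-5 mol/kg
α₀ = 1/(1 + K1/[H⁺] + K1K2/[H⁺]²) = 1/(1 + 10^+2.11 + 10^+1.14) = 0.006962
DIC = [CO2*]/α₀ = 1.035×10^-5 / 0.006962 = 1.487 mmol/kg
CA = (α₁ + 2α₂)·DIC = (0.8969 + 2×0.09611) × 1.487 = 1.62 mmol/kg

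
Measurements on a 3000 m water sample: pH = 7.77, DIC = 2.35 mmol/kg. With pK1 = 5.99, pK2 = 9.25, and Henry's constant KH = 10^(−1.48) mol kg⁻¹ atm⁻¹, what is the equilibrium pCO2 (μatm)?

pCO2 = 1120 μatm

α₀ = 1 / (1 + K1/[H⁺] + K1K2/[H⁺]²) = 1 / (1 + 10^+1.78 + 10^+0.30)
   = 1 / (1 + 60.256 + 1.9953) = 1/63.251 = 0.01581
[CO2*] = α₀ × DIC = 0.01581 × 2.35 = 0.03715 mmol/kg
pCO2 = [CO2*]/KH = 3.715×10^-5 / 3.311×10^-2 = 1120 μatm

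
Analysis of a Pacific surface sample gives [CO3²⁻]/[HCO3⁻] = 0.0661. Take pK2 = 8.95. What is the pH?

pH = 7.77

From K2 = [H⁺][CO3²⁻]/[HCO3⁻]:  pH = pK2 + log₁₀([CO3²⁻]/[HCO3⁻])
log₁₀(0.0661) = -1.180
pH = 8.95 + (-1.180) = 7.77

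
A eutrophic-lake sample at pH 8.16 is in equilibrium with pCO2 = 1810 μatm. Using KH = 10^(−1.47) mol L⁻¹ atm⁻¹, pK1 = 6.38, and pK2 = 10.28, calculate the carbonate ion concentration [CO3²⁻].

[CO3²⁻] = 0.0280 mmol/L

[CO2*] = KH · pCO2 = 10^(−1.47) × 1810×10^-6 = 6.133×10^-5 mol/L
α₀ = 1/(1 + K1/[H⁺] + K1K2/[H⁺]²) = 1/(1 + 10^+1.78 + 10^-0.34) = 0.01620
DIC = [CO2*]/α₀ = 6.133×10^-5 / 0.01620 = 3.785 mmol/L
[CO3²⁻] = α₂·DIC; α₂ = 0.007407, so [CO3²⁻] = 0.007407 × 3.785 = 0.0280 mmol/L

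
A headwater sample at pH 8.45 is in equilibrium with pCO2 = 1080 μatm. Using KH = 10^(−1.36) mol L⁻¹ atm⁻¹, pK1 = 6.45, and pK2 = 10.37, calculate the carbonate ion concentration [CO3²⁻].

[CO3²⁻] = 0.0567 mmol/L

[CO2*] = KH · pCO2 = 10^(−1.36) × 1080×10^-6 = 4.714×10^-5 mol/L
α₀ = 1/(1 + K1/[H⁺] + K1K2/[H⁺]²) = 1/(1 + 10^+2.00 + 10^+0.08) = 0.009785
DIC = [CO2*]/α₀ = 4.714×10^-5 / 0.009785 = 4.818 mmol/L
[CO3²⁻] = α₂·DIC; α₂ = 0.01176, so [CO3²⁻] = 0.01176 × 4.818 = 0.0567 mmol/L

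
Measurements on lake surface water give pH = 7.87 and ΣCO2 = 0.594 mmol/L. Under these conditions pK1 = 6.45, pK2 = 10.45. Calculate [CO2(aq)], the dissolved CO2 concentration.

[CO2*] = 0.0217 mmol/L

α₀ = 1 / (1 + K1/[H⁺] + K1K2/[H⁺]²) = 1 / (1 + 10^+1.42 + 10^-1.16)
   = 1 / (1 + 26.303 + 0.069183) = 1/27.372 = 0.03653
[CO2*] = α₀ × DIC = 0.03653 × 0.594 = 0.0217 mmol/L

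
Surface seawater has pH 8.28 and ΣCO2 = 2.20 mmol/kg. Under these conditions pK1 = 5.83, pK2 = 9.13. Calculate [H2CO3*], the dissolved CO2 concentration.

α₀ = 1 / (1 + K1/[H⁺] + K1K2/[H⁺]²) = 1 / (1 + 10^+2.45 + 10^+1.60)
   = 1 / (1 + 281.84 + 39.811) = 1/322.65 = 0.003099
[CO2*] = α₀ × DIC = 0.003099 × 2.20 = 0.00682 mmol/kg = 6.82 μmol/kg

[CO2*] = 6.82 μmol/kg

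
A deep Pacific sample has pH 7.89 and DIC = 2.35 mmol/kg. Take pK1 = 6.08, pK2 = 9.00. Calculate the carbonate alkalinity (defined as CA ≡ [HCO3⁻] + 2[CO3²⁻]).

CA = [HCO3⁻] + 2[CO3²⁻] = (α₁ + 2α₂)·DIC
At pH 7.89: [H⁺]/K1 = 10^-1.81 = 0.015488, K2/[H⁺] = 10^-1.11 = 0.077625
α₁ = 1/(1 + 0.015488 + 0.077625) = 1/1.0931 = 0.9148; α₂ = α₁·K2/[H⁺] = 0.07101
α₁ + 2α₂ = 1.0568
CA = 1.0568 × 2.35 = 2.48 mmol/kg

CA = 2.48 mmol/kg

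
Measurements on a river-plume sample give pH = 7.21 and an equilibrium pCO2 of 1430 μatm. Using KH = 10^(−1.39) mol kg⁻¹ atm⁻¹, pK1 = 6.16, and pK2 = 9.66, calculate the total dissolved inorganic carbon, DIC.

DIC = 0.714 mmol/kg

[CO2*] = KH · pCO2 = 10^(−1.39) × 1430×10^-6 = 5.826×10^-5 mol/kg
α₀ = 1/(1 + K1/[H⁺] + K1K2/[H⁺]²) = 1/(1 + 10^+1.05 + 10^-1.40) = 0.08157
DIC = [CO2*]/α₀ = 5.826×10^-5 / 0.08157 = 0.714 mmol/kg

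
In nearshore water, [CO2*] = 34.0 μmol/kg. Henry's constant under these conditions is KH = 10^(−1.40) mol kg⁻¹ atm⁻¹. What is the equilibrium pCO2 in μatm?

KH = 10^(−1.40) = 3.981×10^-2 mol kg⁻¹ atm⁻¹
pCO2 = [CO2*]/KH = 34.0×10^-6 / 3.981×10^-2 = 8.54×10^-4 atm = 854 μatm

pCO2 = 854 μatm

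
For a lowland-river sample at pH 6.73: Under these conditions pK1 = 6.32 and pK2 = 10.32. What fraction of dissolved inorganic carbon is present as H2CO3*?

α₀ = 0.280

α₀ = 1 / (1 + K1/[H⁺] + K1K2/[H⁺]²) = 1 / (1 + 10^+0.41 + 10^-3.18)
   = 1 / (1 + 2.5704 + 0.00066069) = 1/3.5711 = 0.2800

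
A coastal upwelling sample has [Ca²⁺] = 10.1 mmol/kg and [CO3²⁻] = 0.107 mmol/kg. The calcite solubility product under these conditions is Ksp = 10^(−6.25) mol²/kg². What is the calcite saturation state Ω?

Ω = 1.92

Ksp = 10^(−6.25) = 5.623×10^-7
Ω = [Ca²⁺][CO3²⁻]/Ksp = (10.1×10^-3)(0.107×10^-3) / 5.623×10^-7 = 1.92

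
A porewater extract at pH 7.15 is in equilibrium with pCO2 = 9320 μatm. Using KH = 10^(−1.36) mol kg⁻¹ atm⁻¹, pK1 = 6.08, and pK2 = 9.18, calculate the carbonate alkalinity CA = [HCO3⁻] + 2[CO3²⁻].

CA = 4.87 mmol/kg

[CO2*] = KH · pCO2 = 10^(−1.36) × 9320×10^-6 = 4.068×10^-4 mol/kg
α₀ = 1/(1 + K1/[H⁺] + K1K2/[H⁺]²) = 1/(1 + 10^+1.07 + 10^-0.96) = 0.07777
DIC = [CO2*]/α₀ = 4.068×10^-4 / 0.07777 = 5.231 mmol/kg
CA = (α₁ + 2α₂)·DIC = (0.9137 + 2×0.008527) × 5.231 = 4.87 mmol/kg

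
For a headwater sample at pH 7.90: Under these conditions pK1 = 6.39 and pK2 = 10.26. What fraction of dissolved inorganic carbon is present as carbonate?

α₂ = 1 / (1 + [H⁺]/K2 + [H⁺]²/(K1K2)) = 1 / (1 + 10^+2.36 + 10^+0.85)
   = 1 / (1 + 229.09 + 7.0795) = 1/237.17 = 0.004216

α₂ = 0.00422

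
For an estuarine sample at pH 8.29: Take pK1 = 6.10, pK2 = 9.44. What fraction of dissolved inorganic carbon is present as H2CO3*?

α₀ = 1 / (1 + K1/[H⁺] + K1K2/[H⁺]²) = 1 / (1 + 10^+2.19 + 10^+1.04)
   = 1 / (1 + 154.88 + 10.965) = 1/166.85 = 0.005994

α₀ = 0.00599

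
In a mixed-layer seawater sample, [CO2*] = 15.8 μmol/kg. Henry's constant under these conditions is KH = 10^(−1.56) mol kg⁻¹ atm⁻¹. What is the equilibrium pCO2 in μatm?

KH = 10^(−1.56) = 2.754×10^-2 mol kg⁻¹ atm⁻¹
pCO2 = [CO2*]/KH = 15.8×10^-6 / 2.754×10^-2 = 5.74×10^-4 atm = 574 μatm

pCO2 = 574 μatm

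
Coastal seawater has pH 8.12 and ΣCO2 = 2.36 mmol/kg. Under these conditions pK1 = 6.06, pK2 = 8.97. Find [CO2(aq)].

[CO2*] = 17.9 μmol/kg

α₀ = 1 / (1 + K1/[H⁺] + K1K2/[H⁺]²) = 1 / (1 + 10^+2.06 + 10^+1.21)
   = 1 / (1 + 114.82 + 16.218) = 1/132.03 = 0.007574
[CO2*] = α₀ × DIC = 0.007574 × 2.36 = 0.0179 mmol/kg = 17.9 μmol/kg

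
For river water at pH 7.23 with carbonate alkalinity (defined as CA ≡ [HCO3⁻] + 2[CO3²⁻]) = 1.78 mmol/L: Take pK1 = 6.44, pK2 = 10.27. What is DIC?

CA = [HCO3⁻] + 2[CO3²⁻] = (α₁ + 2α₂)·DIC
At pH 7.23: [H⁺]/K1 = 10^-0.79 = 0.16218, K2/[H⁺] = 10^-3.04 = 0.00091201
α₁ = 1/(1 + 0.16218 + 0.00091201) = 1/1.1631 = 0.8598; α₂ = α₁·K2/[H⁺] = 0.0007841
α₁ + 2α₂ = 0.8613
DIC = CA / (α₁ + 2α₂) = 1.78 / 0.8613 = 2.07 mmol/L

DIC = 2.07 mmol/L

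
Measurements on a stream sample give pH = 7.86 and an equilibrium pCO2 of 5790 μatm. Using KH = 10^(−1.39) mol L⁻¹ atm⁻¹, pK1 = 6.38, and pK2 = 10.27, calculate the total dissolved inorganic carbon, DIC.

DIC = 7.39 mmol/L

[CO2*] = KH · pCO2 = 10^(−1.39) × 5790×10^-6 = 2.359×10^-4 mol/L
α₀ = 1/(1 + K1/[H⁺] + K1K2/[H⁺]²) = 1/(1 + 10^+1.48 + 10^-0.93) = 0.03193
DIC = [CO2*]/α₀ = 2.359×10^-4 / 0.03193 = 7.39 mmol/L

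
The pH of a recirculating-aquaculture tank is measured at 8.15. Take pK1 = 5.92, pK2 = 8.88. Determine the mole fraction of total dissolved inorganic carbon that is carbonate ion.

α₂ = 1 / (1 + [H⁺]/K2 + [H⁺]²/(K1K2)) = 1 / (1 + 10^+0.73 + 10^-1.50)
   = 1 / (1 + 5.3703 + 0.031623) = 1/6.4019 = 0.1562

α₂ = 0.156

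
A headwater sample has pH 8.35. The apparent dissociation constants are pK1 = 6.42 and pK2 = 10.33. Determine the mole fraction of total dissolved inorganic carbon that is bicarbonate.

α₁ = 1 / (1 + [H⁺]/K1 + K2/[H⁺]) = 1 / (1 + 10^-1.93 + 10^-1.98)
   = 1 / (1 + 0.011749 + 0.010471) = 1/1.0222 = 0.9783

α₁ = 0.978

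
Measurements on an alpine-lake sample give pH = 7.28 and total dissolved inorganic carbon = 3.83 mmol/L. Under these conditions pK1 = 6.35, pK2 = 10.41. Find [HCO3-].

[HCO3⁻] = 3.43 mmol/L

α₁ = 1 / (1 + [H⁺]/K1 + K2/[H⁺]) = 1 / (1 + 10^-0.93 + 10^-3.13)
   = 1 / (1 + 0.11749 + 0.00074131) = 1/1.1182 = 0.8943
[HCO3⁻] = α₁ × DIC = 0.8943 × 3.83 = 3.43 mmol/L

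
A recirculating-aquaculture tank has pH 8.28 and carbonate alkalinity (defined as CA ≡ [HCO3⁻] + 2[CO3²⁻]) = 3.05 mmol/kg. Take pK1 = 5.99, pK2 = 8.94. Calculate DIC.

CA = [HCO3⁻] + 2[CO3²⁻] = (α₁ + 2α₂)·DIC
At pH 8.28: [H⁺]/K1 = 10^-2.29 = 0.0051286, K2/[H⁺] = 10^-0.66 = 0.21878
α₁ = 1/(1 + 0.0051286 + 0.21878) = 1/1.2239 = 0.8171; α₂ = α₁·K2/[H⁺] = 0.1788
α₁ + 2α₂ = 1.1746
DIC = CA / (α₁ + 2α₂) = 3.05 / 1.1746 = 2.60 mmol/kg

DIC = 2.60 mmol/kg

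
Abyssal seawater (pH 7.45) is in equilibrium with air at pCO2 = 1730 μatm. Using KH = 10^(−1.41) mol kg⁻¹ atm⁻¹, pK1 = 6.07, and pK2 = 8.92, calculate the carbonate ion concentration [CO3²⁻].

[CO3²⁻] = 0.0547 mmol/kg

[CO2*] = KH · pCO2 = 10^(−1.41) × 1730×10^-6 = 6.730×10^-5 mol/kg
α₀ = 1/(1 + K1/[H⁺] + K1K2/[H⁺]²) = 1/(1 + 10^+1.38 + 10^-0.09) = 0.03876
DIC = [CO2*]/α₀ = 6.730×10^-5 / 0.03876 = 1.737 mmol/kg
[CO3²⁻] = α₂·DIC; α₂ = 0.03150, so [CO3²⁻] = 0.03150 × 1.737 = 0.0547 mmol/kg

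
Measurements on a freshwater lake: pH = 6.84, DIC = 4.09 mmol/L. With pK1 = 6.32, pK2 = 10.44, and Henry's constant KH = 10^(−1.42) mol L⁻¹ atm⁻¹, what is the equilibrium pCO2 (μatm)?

pCO2 = 2.49×10^4 μatm

α₀ = 1 / (1 + K1/[H⁺] + K1K2/[H⁺]²) = 1 / (1 + 10^+0.52 + 10^-3.08)
   = 1 / (1 + 3.3113 + 0.00083176) = 1/4.3121 = 0.2319
[CO2*] = α₀ × DIC = 0.2319 × 4.09 = 0.9485 mmol/L
pCO2 = [CO2*]/KH = 9.485×10^-4 / 3.802×10^-2 = 2.49×10^4 μatm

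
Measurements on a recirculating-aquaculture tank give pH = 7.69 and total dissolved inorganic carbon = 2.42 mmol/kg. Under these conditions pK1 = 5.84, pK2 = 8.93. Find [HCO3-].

α₁ = 1 / (1 + [H⁺]/K1 + K2/[H⁺]) = 1 / (1 + 10^-1.85 + 10^-1.24)
   = 1 / (1 + 0.014125 + 0.057544) = 1/1.0717 = 0.9331
[HCO3⁻] = α₁ × DIC = 0.9331 × 2.42 = 2.26 mmol/kg

[HCO3⁻] = 2.26 mmol/kg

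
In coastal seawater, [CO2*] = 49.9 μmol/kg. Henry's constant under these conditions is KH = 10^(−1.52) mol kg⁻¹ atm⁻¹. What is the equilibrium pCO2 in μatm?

KH = 10^(−1.52) = 3.020×10^-2 mol kg⁻¹ atm⁻¹
pCO2 = [CO2*]/KH = 49.9×10^-6 / 3.020×10^-2 = 1.65×10^-3 atm = 1650 μatm

pCO2 = 1650 μatm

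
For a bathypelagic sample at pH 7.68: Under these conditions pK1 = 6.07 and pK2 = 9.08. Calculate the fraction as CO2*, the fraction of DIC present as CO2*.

α₀ = 0.0231

α₀ = 1 / (1 + K1/[H⁺] + K1K2/[H⁺]²) = 1 / (1 + 10^+1.61 + 10^+0.21)
   = 1 / (1 + 40.738 + 1.6218) = 1/43.360 = 0.02306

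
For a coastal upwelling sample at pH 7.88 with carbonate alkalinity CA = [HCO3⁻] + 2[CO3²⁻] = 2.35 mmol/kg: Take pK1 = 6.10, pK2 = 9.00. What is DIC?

CA = [HCO3⁻] + 2[CO3²⁻] = (α₁ + 2α₂)·DIC
At pH 7.88: [H⁺]/K1 = 10^-1.78 = 0.016596, K2/[H⁺] = 10^-1.12 = 0.075858
α₁ = 1/(1 + 0.016596 + 0.075858) = 1/1.0925 = 0.9154; α₂ = α₁·K2/[H⁺] = 0.06944
α₁ + 2α₂ = 1.0542
DIC = CA / (α₁ + 2α₂) = 2.35 / 1.0542 = 2.23 mmol/kg

DIC = 2.23 mmol/kg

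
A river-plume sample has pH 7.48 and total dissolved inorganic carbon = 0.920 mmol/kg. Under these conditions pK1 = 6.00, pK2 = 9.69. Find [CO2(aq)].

α₀ = 1 / (1 + K1/[H⁺] + K1K2/[H⁺]²) = 1 / (1 + 10^+1.48 + 10^-0.73)
   = 1 / (1 + 30.200 + 0.18621) = 1/31.386 = 0.03186
[CO2*] = α₀ × DIC = 0.03186 × 0.920 = 0.0293 mmol/kg

[CO2*] = 0.0293 mmol/kg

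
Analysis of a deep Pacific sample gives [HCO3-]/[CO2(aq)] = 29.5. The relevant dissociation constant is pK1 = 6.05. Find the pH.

From K1 = [H⁺][HCO3-]/[CO2(aq)]:  pH = pK1 + log₁₀([HCO3-]/[CO2(aq)])
log₁₀(29.5) = +1.470
pH = 6.05 + (+1.470) = 7.52

pH = 7.52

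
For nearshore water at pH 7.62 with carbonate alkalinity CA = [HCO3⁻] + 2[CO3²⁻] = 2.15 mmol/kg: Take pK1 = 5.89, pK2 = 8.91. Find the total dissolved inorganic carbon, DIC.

CA = [HCO3⁻] + 2[CO3²⁻] = (α₁ + 2α₂)·DIC
At pH 7.62: [H⁺]/K1 = 10^-1.73 = 0.018621, K2/[H⁺] = 10^-1.29 = 0.051286
α₁ = 1/(1 + 0.018621 + 0.051286) = 1/1.0699 = 0.9347; α₂ = α₁·K2/[H⁺] = 0.04794
α₁ + 2α₂ = 1.0305
DIC = CA / (α₁ + 2α₂) = 2.15 / 1.0305 = 2.09 mmol/kg

DIC = 2.09 mmol/kg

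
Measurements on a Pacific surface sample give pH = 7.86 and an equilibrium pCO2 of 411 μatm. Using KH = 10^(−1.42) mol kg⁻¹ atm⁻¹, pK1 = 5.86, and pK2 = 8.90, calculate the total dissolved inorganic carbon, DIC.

[CO2*] = KH · pCO2 = 10^(−1.42) × 411×10^-6 = 1.563×10^-5 mol/kg
α₀ = 1/(1 + K1/[H⁺] + K1K2/[H⁺]²) = 1/(1 + 10^+2.00 + 10^+0.96) = 0.009081
DIC = [CO2*]/α₀ = 1.563×10^-5 / 0.009081 = 1.72 mmol/kg

DIC = 1.72 mmol/kg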